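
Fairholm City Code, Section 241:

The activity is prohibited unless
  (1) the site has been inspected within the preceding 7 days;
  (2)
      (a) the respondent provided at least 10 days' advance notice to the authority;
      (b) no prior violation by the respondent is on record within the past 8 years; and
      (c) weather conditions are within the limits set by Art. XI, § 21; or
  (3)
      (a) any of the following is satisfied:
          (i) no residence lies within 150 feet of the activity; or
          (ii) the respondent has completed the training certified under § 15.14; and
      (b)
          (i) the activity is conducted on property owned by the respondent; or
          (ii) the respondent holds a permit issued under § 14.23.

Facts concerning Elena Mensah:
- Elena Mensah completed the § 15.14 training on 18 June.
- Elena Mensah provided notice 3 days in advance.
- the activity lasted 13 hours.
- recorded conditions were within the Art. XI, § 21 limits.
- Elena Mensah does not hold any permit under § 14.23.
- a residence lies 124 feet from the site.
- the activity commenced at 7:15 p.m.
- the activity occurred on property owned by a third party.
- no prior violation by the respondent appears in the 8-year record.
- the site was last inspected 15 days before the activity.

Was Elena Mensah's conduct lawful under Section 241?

(1) site inspected — not met.
(a) ≥10 days' notice — not satisfied.
(b) no prior violation — met.
(c) weather ok — holds.
So (2) is not satisfied (F AND T AND T).
(i) no residence in 150 ft — fails.
(ii) training certified — satisfied.
So (a) is satisfied (F OR T).
(i) own property — not satisfied.
(ii) holds permit — not satisfied.
(b): F OR F → false.
(3): T AND F → false.
Overall = F OR F OR F = false.

No — unlawful.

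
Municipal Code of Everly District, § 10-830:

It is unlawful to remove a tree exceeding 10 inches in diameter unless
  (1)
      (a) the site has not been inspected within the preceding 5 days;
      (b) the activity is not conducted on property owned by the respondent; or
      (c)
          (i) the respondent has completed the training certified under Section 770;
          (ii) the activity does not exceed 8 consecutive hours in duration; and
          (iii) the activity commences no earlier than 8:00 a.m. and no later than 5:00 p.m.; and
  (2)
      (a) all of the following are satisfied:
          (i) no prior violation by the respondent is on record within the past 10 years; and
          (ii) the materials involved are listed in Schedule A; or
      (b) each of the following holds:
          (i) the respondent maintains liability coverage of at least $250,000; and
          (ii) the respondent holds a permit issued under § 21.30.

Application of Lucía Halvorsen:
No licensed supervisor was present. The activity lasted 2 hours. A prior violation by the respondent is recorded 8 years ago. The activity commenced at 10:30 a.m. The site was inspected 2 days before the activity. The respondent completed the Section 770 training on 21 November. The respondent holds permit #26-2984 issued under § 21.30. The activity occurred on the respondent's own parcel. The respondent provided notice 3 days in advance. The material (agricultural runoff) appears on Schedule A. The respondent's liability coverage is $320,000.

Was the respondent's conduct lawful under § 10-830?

(a) not (site inspected) — not satisfied.
(b) not (own property) — not met.
(i) training certified — met.
(ii) ≤ 8 hrs duration — holds.
(iii) start within hours — satisfied.
(c) = T AND T AND T = true.
(1) = F OR F OR T = true.
(i) no prior violation — fails.
(ii) Schedule A material — holds.
(a): F AND T → false.
(i) coverage ≥ $250,000 — met.
(ii) holds permit — holds.
(b): T AND T → true.
So (2) is satisfied (F OR T).
Overall: T AND T → true.

Yes — lawful.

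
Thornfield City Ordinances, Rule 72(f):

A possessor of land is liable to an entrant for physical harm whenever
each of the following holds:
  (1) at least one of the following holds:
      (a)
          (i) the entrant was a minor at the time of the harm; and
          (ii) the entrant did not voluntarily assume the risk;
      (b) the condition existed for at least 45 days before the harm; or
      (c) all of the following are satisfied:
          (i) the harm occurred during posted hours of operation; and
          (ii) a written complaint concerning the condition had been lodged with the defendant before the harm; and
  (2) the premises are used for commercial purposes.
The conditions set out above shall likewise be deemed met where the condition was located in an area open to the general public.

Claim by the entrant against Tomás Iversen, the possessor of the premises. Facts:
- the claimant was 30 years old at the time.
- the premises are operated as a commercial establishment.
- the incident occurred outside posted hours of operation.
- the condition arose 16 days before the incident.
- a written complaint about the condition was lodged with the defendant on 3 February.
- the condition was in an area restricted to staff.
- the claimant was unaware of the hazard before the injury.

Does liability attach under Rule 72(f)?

(i) entrant a minor — not met.
(ii) no assumed risk — holds.
So (a) is not satisfied (F AND T).
(b) condition ≥45 days old — not met.
(i) during posted hours — not satisfied.
(ii) complaint lodged — holds.
(c): F AND T → false.
(1) = F OR F OR F = false.
(2) commercial use — satisfied.
So Overall is not satisfied (F AND T).
Exception (public area) — not satisfied.
Result: main false OR exception false → false.

No — not liable.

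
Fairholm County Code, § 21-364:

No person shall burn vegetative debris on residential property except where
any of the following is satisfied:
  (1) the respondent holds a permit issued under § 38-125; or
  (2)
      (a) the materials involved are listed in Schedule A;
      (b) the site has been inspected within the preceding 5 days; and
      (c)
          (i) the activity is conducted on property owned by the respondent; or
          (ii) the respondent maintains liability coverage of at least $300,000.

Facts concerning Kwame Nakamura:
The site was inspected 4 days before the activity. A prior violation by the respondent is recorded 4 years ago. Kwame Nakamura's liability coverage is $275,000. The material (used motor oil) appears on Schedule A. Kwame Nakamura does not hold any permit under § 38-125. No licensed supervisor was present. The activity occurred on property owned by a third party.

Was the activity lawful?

No — unlawful.

(1) holds permit — fails.
(a) Schedule A material — satisfied.
(b) site inspected — holds.
(i) own property — not satisfied.
(ii) coverage ≥ $300,000 — fails.
(c): F OR F → false.
So (2) is not satisfied (T AND T AND F).
Overall: F OR F → false.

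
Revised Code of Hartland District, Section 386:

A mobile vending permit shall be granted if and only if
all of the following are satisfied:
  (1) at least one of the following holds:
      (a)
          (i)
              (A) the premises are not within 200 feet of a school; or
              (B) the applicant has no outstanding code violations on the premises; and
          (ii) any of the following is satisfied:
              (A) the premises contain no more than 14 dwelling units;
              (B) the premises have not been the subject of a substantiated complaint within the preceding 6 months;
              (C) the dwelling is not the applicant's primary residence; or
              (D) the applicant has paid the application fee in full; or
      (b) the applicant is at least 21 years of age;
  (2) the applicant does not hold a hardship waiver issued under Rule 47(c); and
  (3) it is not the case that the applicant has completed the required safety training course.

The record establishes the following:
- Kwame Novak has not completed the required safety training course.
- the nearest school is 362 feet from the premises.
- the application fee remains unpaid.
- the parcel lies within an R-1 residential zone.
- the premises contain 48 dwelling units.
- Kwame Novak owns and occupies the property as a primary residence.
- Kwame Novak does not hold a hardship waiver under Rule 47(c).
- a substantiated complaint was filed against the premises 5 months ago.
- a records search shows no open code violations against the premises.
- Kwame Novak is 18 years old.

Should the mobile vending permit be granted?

No — denied.

(A) ≥200 ft from school — satisfied.
(B) no code violations — holds.
So (i) is satisfied (T OR T).
(A) ≤ 14 units — fails.
(B) no complaint in 6 mo. — not satisfied.
(C) not (primary residence) — fails.
(D) fee paid — fails.
So (ii) is not satisfied (F OR F OR F OR F).
(a) = T AND F = false.
(b) age ≥ 21 — not satisfied.
So (1) is not satisfied (F OR F).
(2) not (hardship waiver) — satisfied.
(3) not (safety training) — holds.
So Overall is not satisfied (F AND T AND T).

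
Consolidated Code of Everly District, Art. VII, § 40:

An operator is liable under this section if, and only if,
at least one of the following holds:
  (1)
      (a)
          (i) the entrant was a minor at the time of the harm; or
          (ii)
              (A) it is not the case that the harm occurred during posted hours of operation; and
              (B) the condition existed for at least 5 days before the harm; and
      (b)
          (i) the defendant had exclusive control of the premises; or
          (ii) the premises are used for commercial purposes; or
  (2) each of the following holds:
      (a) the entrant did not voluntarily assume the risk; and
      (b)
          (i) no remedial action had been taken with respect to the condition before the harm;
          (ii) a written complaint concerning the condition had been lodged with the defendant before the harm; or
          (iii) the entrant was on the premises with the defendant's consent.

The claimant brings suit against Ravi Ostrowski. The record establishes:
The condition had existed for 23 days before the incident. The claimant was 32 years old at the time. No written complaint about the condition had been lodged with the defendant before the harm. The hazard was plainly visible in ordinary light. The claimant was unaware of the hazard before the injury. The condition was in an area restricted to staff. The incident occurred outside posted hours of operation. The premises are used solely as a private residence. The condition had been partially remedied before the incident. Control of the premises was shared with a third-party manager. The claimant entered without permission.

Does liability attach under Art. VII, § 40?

No — not liable.

(i) entrant a minor — fails.
(A) not (during posted hours) — satisfied.
(B) condition ≥5 days old — met.
(ii) = T AND T = true.
(a): F OR T → true.
(i) exclusive control — fails.
(ii) commercial use — fails.
So (b) is not satisfied (F OR F).
(1): T AND F → false.
(a) no assumed risk — holds.
(i) no remedial action — not met.
(ii) complaint lodged — fails.
(iii) consent to enter — not satisfied.
(b): F OR F OR F → false.
(2): T AND F → false.
So Overall is not satisfied (F OR F).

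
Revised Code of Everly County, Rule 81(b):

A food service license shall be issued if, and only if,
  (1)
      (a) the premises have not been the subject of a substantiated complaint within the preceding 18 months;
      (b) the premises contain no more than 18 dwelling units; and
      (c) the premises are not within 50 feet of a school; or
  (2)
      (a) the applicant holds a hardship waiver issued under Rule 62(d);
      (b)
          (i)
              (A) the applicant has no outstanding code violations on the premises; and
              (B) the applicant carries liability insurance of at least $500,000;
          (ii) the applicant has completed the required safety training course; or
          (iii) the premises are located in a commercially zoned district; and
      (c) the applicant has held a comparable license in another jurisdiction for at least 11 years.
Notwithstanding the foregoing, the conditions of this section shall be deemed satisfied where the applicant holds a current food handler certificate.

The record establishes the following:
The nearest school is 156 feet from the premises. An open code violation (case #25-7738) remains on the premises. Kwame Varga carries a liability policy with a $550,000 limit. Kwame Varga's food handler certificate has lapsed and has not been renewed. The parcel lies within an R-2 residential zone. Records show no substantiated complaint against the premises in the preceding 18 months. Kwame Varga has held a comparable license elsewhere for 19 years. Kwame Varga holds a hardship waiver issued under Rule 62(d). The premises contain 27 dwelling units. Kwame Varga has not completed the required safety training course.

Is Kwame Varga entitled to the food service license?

(a) no complaint in 18 mo. — satisfied.
(b) ≤ 18 units — not satisfied.
(c) ≥50 ft from school — satisfied.
So (1) is not satisfied (T AND F AND T).
(a) hardship waiver — holds.
(A) no code violations — fails.
(B) insurance ≥ $500,000 — holds.
So (i) is not satisfied (F AND T).
(ii) safety training — not satisfied.
(iii) commercially zoned — not met.
So (b) is not satisfied (F OR F OR F).
(c) prior license ≥ 11 yr — satisfied.
(2): T AND F AND T → false.
So Overall is not satisfied (F OR F).
Exception (food handler cert.) — not satisfied.
Result: main false OR exception false → false.

No — denied.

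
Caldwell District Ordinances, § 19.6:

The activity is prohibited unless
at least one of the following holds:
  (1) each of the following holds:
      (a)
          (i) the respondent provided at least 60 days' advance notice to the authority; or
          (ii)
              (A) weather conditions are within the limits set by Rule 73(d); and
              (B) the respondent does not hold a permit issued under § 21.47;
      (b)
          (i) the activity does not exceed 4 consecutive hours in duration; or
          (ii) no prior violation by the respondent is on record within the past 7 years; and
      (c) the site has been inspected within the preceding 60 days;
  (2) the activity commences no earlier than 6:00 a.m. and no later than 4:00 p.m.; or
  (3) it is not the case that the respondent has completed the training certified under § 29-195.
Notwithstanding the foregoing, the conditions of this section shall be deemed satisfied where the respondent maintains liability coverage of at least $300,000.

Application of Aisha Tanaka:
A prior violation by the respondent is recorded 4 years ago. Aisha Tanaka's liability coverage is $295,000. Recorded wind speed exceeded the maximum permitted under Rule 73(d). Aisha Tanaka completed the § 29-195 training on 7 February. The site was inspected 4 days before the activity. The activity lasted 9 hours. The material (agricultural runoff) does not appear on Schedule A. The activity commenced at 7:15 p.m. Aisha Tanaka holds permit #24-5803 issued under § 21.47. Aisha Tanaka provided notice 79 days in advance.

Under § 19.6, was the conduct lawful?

No — unlawful.

(i) ≥60 days' notice — satisfied.
(A) weather ok — not satisfied.
(B) not (holds permit) — fails.
(ii): F AND F → false.
(a) = T OR F = true.
(i) ≤ 4 hrs duration — not satisfied.
(ii) no prior violation — not met.
So (b) is not satisfied (F OR F).
(c) site inspected — satisfied.
So (1) is not satisfied (T AND F AND T).
(2) start within hours — not satisfied.
(3) not (training certified) — not satisfied.
Overall = F OR F OR F = false.
Exception (coverage ≥ $300,000) — not satisfied.
Result: main false OR exception false → false.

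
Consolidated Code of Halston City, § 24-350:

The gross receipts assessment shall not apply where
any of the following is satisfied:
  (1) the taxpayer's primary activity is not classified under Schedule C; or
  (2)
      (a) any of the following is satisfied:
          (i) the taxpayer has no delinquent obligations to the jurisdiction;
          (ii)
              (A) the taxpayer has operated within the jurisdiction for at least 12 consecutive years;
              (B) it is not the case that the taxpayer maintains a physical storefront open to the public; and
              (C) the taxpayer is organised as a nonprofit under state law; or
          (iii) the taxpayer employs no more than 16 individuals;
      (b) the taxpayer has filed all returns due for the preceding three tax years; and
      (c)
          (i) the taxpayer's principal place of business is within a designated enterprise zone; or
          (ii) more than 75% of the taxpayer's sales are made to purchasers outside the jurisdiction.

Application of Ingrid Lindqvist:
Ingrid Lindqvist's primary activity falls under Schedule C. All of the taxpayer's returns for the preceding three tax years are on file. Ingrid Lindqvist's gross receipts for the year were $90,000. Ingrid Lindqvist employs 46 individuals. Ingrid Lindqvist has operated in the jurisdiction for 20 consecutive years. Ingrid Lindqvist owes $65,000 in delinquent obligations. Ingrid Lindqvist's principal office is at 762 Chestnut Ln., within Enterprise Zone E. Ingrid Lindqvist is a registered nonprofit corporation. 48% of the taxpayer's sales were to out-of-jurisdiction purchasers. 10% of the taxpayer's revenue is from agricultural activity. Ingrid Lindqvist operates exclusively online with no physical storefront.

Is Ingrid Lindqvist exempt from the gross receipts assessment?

Yes — exempt.

(1) not (Schedule C activity) — not satisfied.
(i) no delinquency — not satisfied.
(A) ≥ 12 yrs in jurisdiction — holds.
(B) not (has storefront) — satisfied.
(C) nonprofit — met.
(ii): T AND T AND T → true.
(iii) ≤ 16 employees — not satisfied.
(a) = F OR T OR F = true.
(b) returns current — met.
(i) in enterprise zone — satisfied.
(ii) >75% out-of-jur. sales — not satisfied.
(c): T OR F → true.
(2): T AND T AND T → true.
Overall: F OR T → true.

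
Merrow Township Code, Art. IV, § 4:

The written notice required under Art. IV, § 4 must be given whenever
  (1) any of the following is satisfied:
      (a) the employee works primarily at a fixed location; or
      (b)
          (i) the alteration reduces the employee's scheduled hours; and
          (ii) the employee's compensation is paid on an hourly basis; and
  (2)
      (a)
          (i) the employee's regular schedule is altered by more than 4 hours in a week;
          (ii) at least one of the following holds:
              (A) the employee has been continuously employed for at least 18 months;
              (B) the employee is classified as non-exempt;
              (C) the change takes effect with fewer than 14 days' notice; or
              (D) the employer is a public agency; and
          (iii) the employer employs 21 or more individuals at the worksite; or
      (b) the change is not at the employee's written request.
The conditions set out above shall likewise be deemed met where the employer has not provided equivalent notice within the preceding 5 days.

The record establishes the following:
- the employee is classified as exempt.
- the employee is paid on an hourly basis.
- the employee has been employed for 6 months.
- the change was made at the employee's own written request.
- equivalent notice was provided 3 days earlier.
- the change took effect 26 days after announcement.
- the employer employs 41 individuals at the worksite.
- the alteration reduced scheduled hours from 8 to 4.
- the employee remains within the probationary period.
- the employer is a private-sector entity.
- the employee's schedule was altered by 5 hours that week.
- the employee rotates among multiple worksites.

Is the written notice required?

No — not required.

(a) fixed location — fails.
(i) hours reduced — holds.
(ii) hourly-paid — satisfied.
So (b) is satisfied (T AND T).
(1): F OR T → true.
(i) schedule shift > 4h — met.
(A) tenure ≥ 18 mo. — not met.
(B) non-exempt — fails.
(C) < 14 days' notice — fails.
(D) public agency — not satisfied.
(ii): F OR F OR F OR F → false.
(iii) ≥ 21 at site — met.
So (a) is not satisfied (T AND F AND T).
(b) not employee-requested — not met.
(2) = F OR F = false.
Overall = T AND F = false.
Exception (no recent notice) — not satisfied.
Result: main false OR exception false → false.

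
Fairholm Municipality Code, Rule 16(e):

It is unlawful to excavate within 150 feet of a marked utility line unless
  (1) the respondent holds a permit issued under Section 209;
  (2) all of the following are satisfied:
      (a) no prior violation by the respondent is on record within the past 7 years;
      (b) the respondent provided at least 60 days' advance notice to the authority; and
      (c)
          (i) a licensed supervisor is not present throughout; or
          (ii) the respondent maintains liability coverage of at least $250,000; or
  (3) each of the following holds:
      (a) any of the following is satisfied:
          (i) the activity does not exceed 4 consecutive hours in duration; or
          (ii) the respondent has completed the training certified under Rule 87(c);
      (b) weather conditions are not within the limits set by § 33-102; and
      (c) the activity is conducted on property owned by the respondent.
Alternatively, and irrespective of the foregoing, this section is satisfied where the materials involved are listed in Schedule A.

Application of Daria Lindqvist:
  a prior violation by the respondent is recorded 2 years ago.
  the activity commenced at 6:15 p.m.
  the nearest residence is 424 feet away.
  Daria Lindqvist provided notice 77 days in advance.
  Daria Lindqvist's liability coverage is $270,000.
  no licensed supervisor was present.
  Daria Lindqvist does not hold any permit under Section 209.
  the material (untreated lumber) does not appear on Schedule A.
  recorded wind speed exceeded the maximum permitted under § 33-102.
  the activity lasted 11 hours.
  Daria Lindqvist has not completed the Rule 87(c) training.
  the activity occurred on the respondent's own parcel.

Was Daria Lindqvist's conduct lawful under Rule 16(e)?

(1) holds permit — not satisfied.
(a) no prior violation — fails.
(b) ≥60 days' notice — satisfied.
(i) not (supervisor present) — met.
(ii) coverage ≥ $250,000 — met.
(c): T OR T → true.
(2): F AND T AND T → false.
(i) ≤ 4 hrs duration — fails.
(ii) training certified — fails.
(a) = F OR F = false.
(b) not (weather ok) — satisfied.
(c) own property — holds.
So (3) is not satisfied (F AND T AND T).
Overall: F OR F OR F → false.
Exception (Schedule A material) — not satisfied.
Result: main false OR exception false → false.

No — unlawful.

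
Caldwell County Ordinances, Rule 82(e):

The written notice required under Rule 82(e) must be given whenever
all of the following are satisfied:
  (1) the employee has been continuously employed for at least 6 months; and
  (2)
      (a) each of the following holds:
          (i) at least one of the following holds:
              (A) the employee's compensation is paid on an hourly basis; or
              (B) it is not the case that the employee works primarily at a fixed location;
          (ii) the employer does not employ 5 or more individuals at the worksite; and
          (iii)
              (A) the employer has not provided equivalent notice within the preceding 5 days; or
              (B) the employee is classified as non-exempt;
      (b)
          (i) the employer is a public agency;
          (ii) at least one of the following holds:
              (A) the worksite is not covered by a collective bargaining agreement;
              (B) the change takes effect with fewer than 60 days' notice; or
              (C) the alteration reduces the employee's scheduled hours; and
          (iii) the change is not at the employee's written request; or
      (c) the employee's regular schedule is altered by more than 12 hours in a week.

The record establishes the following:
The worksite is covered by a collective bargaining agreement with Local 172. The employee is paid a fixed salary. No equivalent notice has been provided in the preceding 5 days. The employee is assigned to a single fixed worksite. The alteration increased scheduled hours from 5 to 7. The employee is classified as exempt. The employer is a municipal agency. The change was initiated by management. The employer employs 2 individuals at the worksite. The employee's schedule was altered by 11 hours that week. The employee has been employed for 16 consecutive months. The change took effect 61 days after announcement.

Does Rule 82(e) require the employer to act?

No — not required.

(1) tenure ≥ 6 mo. — holds.
(A) hourly-paid — fails.
(B) not (fixed location) — not met.
So (i) is not satisfied (F OR F).
(ii) not (≥ 5 at site) — met.
(A) no recent notice — met.
(B) non-exempt — fails.
(iii) = T OR F = true.
(a) = F AND T AND T = false.
(i) public agency — holds.
(A) no CBA — fails.
(B) < 60 days' notice — fails.
(C) hours reduced — not met.
(ii): F OR F OR F → false.
(iii) not employee-requested — met.
(b) = T AND F AND T = false.
(c) schedule shift > 12h — not met.
(2): F OR F OR F → false.
Overall = T AND F = false.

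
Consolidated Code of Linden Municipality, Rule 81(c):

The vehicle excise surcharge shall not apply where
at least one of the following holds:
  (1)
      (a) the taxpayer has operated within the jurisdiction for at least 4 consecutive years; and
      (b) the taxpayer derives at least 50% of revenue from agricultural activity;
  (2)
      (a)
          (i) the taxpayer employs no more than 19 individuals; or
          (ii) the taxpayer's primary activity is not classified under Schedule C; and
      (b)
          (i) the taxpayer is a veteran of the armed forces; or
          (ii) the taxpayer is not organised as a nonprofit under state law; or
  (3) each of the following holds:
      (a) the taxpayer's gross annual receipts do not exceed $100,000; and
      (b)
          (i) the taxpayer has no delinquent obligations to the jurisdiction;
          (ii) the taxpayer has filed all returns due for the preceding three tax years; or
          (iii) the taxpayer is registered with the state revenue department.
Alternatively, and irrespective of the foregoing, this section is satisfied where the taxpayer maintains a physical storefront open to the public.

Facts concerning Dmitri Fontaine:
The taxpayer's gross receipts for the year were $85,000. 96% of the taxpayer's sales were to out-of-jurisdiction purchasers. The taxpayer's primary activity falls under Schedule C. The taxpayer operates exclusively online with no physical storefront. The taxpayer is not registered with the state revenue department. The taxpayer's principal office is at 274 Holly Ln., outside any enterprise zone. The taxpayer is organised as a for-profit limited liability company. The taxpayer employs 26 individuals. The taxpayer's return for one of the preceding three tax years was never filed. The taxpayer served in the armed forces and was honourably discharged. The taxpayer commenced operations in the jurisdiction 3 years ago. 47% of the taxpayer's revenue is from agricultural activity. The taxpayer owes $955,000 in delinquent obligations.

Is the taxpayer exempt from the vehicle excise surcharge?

No — not exempt.

(a) ≥ 4 yrs in jurisdiction — not met.
(b) ≥50% agricultural — fails.
(1): F AND F → false.
(i) ≤ 19 employees — not satisfied.
(ii) not (Schedule C activity) — fails.
So (a) is not satisfied (F OR F).
(i) veteran — satisfied.
(ii) not (nonprofit) — satisfied.
(b) = T OR T = true.
(2): F AND T → false.
(a) receipts ≤ $100,000 — holds.
(i) no delinquency — fails.
(ii) returns current — fails.
(iii) state-registered — fails.
(b): F OR F OR F → false.
(3) = T AND F = false.
Overall = F OR F OR F = false.
Exception (has storefront) — not satisfied.
Result: main false OR exception false → false.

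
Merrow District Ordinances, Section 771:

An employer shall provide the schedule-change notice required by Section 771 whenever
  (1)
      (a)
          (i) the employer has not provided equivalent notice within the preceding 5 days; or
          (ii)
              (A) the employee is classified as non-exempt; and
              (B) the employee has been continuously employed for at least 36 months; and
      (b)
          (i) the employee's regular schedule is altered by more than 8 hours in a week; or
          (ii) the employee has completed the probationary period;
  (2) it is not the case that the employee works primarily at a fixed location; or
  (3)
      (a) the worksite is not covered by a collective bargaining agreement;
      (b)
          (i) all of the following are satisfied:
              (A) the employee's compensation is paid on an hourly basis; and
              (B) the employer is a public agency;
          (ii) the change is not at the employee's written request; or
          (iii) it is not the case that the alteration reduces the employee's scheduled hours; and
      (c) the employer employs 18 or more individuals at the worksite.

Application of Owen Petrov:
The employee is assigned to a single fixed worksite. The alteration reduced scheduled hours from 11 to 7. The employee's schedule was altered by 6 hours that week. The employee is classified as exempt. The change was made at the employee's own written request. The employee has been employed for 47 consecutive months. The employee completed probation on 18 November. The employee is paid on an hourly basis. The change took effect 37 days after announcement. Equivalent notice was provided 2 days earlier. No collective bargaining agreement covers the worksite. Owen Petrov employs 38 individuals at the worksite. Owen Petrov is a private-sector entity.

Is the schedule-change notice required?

No — not required.

(i) no recent notice — not satisfied.
(A) non-exempt — not met.
(B) tenure ≥ 36 mo. — met.
(ii): F AND T → false.
(a) = F OR F = false.
(i) schedule shift > 8h — not met.
(ii) past probation — holds.
So (b) is satisfied (F OR T).
(1) = F AND T = false.
(2) not (fixed location) — not satisfied.
(a) no CBA — met.
(A) hourly-paid — met.
(B) public agency — fails.
So (i) is not satisfied (T AND F).
(ii) not employee-requested — not met.
(iii) not (hours reduced) — not satisfied.
(b) = F OR F OR F = false.
(c) ≥ 18 at site — met.
So (3) is not satisfied (T AND F AND T).
So Overall is not satisfied (F OR F OR F).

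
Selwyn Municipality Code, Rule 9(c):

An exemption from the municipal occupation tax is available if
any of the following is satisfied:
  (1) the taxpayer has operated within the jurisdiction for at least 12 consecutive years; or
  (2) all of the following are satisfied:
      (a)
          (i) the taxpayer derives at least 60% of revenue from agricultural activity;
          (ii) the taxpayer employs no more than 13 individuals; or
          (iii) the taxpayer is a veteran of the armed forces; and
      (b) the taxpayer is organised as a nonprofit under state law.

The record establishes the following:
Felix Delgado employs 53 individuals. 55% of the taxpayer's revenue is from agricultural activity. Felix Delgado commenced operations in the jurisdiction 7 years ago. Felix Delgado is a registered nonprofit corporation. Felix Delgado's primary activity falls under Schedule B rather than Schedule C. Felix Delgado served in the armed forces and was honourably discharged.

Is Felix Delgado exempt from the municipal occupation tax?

Yes — exempt.

(1) ≥ 12 yrs in jurisdiction — not met.
(i) ≥60% agricultural — not met.
(ii) ≤ 13 employees — fails.
(iii) veteran — satisfied.
(a): F OR F OR T → true.
(b) nonprofit — satisfied.
(2) = T AND T = true.
So Overall is satisfied (F OR T).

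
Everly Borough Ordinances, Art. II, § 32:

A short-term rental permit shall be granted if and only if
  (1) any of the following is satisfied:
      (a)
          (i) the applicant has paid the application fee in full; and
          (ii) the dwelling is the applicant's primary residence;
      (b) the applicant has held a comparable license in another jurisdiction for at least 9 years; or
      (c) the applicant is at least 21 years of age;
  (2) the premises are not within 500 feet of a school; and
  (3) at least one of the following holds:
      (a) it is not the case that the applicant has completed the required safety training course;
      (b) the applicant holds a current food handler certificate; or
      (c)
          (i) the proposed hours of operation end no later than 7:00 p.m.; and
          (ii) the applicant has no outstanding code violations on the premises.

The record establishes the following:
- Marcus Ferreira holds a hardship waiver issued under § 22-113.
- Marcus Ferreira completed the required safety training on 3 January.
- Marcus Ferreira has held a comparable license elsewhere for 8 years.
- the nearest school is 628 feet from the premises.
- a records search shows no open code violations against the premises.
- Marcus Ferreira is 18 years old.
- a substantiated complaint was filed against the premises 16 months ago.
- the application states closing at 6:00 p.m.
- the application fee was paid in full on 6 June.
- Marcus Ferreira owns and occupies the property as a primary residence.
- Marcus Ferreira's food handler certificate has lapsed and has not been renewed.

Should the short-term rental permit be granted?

Yes — granted.

(i) fee paid — holds.
(ii) primary residence — holds.
(a) = T AND T = true.
(b) prior license ≥ 9 yr — fails.
(c) age ≥ 21 — not met.
(1): T OR F OR F → true.
(2) ≥500 ft from school — holds.
(a) not (safety training) — fails.
(b) food handler cert. — fails.
(i) closes by 7 p.m. — met.
(ii) no code violations — holds.
(c) = T AND T = true.
(3): F OR F OR T → true.
Overall = T AND T AND T = true.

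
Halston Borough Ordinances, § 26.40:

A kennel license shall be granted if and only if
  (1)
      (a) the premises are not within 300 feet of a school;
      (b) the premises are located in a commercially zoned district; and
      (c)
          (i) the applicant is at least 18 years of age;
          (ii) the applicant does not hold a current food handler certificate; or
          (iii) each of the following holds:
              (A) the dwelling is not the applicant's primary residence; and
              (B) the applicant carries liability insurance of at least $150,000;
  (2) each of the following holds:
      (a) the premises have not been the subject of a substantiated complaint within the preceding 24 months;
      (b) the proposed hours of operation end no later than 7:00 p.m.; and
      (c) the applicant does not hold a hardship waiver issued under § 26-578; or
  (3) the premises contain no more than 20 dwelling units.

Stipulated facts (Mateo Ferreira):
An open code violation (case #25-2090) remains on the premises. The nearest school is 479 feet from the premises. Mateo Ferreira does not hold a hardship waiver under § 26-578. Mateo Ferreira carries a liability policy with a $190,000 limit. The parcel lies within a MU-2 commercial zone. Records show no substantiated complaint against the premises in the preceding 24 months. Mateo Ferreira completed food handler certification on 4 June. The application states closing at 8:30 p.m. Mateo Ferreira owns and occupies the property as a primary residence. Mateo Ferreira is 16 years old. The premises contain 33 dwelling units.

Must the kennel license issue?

(a) ≥300 ft from school — satisfied.
(b) commercially zoned — satisfied.
(i) age ≥ 18 — not met.
(ii) not (food handler cert.) — not met.
(A) not (primary residence) — not met.
(B) insurance ≥ $150,000 — holds.
(iii) = F AND T = false.
(c) = F OR F OR F = false.
(1) = T AND T AND F = false.
(a) no complaint in 24 mo. — satisfied.
(b) closes by 7 p.m. — fails.
(c) not (hardship waiver) — met.
(2) = T AND F AND T = false.
(3) ≤ 20 units — not met.
Overall: F OR F OR F → false.

No — denied.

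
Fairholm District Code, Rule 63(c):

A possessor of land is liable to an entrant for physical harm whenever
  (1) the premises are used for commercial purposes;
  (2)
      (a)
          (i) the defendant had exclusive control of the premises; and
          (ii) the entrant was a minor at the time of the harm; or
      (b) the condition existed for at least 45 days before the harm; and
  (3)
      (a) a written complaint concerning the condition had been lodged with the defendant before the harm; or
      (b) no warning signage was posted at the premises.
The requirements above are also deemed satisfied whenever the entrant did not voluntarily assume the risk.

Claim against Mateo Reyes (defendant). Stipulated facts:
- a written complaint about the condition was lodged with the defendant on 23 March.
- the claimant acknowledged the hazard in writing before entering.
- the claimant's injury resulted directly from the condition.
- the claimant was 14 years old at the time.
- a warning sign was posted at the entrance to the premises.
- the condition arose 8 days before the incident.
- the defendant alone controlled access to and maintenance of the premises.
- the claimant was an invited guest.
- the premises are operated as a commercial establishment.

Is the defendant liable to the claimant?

Yes — liable.

(1) commercial use — satisfied.
(i) exclusive control — met.
(ii) entrant a minor — holds.
So (a) is satisfied (T AND T).
(b) condition ≥45 days old — not met.
(2): T OR F → true.
(a) complaint lodged — met.
(b) no signage posted — fails.
(3): T OR F → true.
So Overall is satisfied (T AND T AND T).
Exception (no assumed risk) — not satisfied.
Result: main true OR exception false → true.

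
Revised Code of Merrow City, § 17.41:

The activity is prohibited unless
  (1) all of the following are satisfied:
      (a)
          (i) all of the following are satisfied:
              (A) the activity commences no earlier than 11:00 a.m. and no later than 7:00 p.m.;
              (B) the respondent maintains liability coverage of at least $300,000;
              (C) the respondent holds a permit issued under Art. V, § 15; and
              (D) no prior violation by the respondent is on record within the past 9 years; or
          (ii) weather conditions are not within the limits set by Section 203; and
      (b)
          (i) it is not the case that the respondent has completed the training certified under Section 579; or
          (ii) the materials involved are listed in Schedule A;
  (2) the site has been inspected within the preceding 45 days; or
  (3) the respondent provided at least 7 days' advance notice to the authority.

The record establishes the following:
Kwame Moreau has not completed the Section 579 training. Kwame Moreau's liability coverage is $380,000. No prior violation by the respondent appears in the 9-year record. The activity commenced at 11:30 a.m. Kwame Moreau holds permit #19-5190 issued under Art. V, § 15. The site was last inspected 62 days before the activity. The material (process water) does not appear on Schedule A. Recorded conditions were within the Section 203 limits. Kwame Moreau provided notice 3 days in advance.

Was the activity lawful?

(A) start within hours — satisfied.
(B) coverage ≥ $300,000 — satisfied.
(C) holds permit — met.
(D) no prior violation — holds.
(i) = T AND T AND T AND T = true.
(ii) not (weather ok) — fails.
(a): T OR F → true.
(i) not (training certified) — met.
(ii) Schedule A material — fails.
So (b) is satisfied (T OR F).
(1): T AND T → true.
(2) site inspected — not satisfied.
(3) ≥7 days' notice — not satisfied.
So Overall is satisfied (T OR F OR F).

Yes — lawful.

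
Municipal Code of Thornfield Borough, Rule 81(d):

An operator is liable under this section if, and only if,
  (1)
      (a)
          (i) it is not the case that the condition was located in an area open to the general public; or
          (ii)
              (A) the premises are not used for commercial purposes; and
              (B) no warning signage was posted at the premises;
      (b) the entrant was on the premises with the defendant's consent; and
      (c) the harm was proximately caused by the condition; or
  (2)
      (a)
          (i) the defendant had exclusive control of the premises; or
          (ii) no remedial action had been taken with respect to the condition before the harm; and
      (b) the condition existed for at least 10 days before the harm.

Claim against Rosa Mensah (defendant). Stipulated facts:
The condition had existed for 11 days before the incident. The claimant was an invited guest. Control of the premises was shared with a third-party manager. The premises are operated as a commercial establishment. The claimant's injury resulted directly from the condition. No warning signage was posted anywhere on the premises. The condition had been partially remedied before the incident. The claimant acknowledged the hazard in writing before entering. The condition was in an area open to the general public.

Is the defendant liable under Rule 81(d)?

(i) not (public area) — not met.
(A) not (commercial use) — not satisfied.
(B) no signage posted — met.
(ii) = F AND T = false.
(a) = F OR F = false.
(b) consent to enter — holds.
(c) proximate cause — satisfied.
(1) = F AND T AND T = false.
(i) exclusive control — not satisfied.
(ii) no remedial action — fails.
(a) = F OR F = false.
(b) condition ≥10 days old — holds.
So (2) is not satisfied (F AND T).
So Overall is not satisfied (F OR F).

No — not liable.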